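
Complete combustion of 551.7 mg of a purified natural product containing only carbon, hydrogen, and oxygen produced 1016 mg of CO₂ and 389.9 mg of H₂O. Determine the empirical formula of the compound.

C8H15O5

mol C = 1.016 g CO₂ ÷ 44.009 g/mol = 0.023086 mol
mol H = 2 × 0.3899 g H₂O ÷ 18.015 g/mol = 0.043286 mol
mass O = 0.5517 − (0.27729 + 0.043632) = 0.23078 g → mol O = 0.23078 ÷ 15.999 = 0.014425 mol
Divide by the smallest (0.014425 mol): C 1.600, H 3.001, O 1.000
Multiplying each by 5 gives whole numbers: C 8.00, H 15.00, O 5.00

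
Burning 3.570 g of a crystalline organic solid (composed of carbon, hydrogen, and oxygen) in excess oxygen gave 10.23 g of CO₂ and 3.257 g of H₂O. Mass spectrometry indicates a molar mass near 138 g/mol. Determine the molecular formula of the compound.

mol C = 10.23 g CO₂ ÷ 44.009 g/mol = 0.23245 mol
mol H = 2 × 3.257 g H₂O ÷ 18.015 g/mol = 0.36159 mol
mass O = 3.570 − (2.7920 + 0.36448) = 0.41353 g → mol O = 0.41353 ÷ 15.999 = 0.025847 mol
Divide by the smallest (0.025847 mol): C 8.993, H 13.989, O 1.000
Empirical formula: C9H14O
Empirical-formula mass = 138.21 g/mol; 138 ÷ 138.21 ≈ 1, so the molecular formula is C9H14O.

C9H14O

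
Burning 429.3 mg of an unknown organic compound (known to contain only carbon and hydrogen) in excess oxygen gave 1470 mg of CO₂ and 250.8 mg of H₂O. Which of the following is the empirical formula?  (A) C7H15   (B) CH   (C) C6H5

mol C = 1.470 g CO₂ ÷ 44.009 g/mol = 0.033402 mol
mol H = 2 × 0.2508 g H₂O ÷ 18.015 g/mol = 0.027843 mol
Divide by the smallest (0.027843 mol): C 1.200, H 1.000
Multiplying each by 5 gives whole numbers: C 6.00, H 5.00

(C) C6H5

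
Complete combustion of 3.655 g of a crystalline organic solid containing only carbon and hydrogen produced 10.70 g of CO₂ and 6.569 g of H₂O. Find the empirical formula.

CH3

mol C = 10.70 g CO₂ ÷ 44.009 g/mol = 0.24313 mol
mol H = 2 × 6.569 g H₂O ÷ 18.015 g/mol = 0.72928 mol
Divide by the smallest (0.24313 mol): C 1.000, H 3.000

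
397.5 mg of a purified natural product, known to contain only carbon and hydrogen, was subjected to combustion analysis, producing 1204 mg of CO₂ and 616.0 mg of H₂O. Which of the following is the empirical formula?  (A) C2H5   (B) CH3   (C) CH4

(A) C2H5

mol C = 1.204 g CO₂ ÷ 44.009 g/mol = 0.027358 mol
mol H = 2 × 0.6160 g H₂O ÷ 18.015 g/mol = 0.068387 mol
Divide by the smallest (0.027358 mol): C 1.000, H 2.500
Multiplying each by 2 gives whole numbers: C 2.00, H 5.00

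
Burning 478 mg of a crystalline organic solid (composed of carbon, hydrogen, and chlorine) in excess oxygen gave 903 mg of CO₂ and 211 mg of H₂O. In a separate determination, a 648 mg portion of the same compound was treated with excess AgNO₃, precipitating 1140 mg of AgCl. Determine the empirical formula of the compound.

mol C = 0.903 g CO₂ ÷ 44.009 g/mol = 0.02052 mol
mol H = 2 × 0.211 g H₂O ÷ 18.015 g/mol = 0.02342 mol
From the AgCl data: mol Cl per gram of compound = (1.14 ÷ 143.318) ÷ 0.648 = 0.01228 mol/g, so in the 0.478 g combustion sample mol Cl = 0.005868 mol
Divide by the smallest (0.005868 mol): C 3.497, H 3.992, Cl 1.000
Multiplying each by 2 gives whole numbers: C 6.99, H 7.98, Cl 2.00

C7H8Cl2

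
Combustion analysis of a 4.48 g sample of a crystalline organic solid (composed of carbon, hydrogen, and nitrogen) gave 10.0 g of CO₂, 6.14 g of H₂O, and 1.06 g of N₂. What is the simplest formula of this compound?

C3H9N

mol C = 10.0 g CO₂ ÷ 44.009 g/mol = 0.2272 mol
mol H = 2 × 6.14 g H₂O ÷ 18.015 g/mol = 0.6817 mol
mol N = 2 × 1.06 g N₂ ÷ 28.014 g/mol = 0.07568 mol
Divide by the smallest (0.07568 mol): C 3.003, H 9.007, N 1.000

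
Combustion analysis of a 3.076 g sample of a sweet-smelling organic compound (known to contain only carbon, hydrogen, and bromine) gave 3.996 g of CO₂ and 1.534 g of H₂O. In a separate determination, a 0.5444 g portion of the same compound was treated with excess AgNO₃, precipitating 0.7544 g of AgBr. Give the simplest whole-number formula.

C8H15Br2

mol C = 3.996 g CO₂ ÷ 44.009 g/mol = 0.090800 mol
mol H = 2 × 1.534 g H₂O ÷ 18.015 g/mol = 0.17030 mol
From the AgBr data: mol Br per gram of compound = (0.7544 ÷ 187.772) ÷ 0.5444 = 0.0073799 mol/g, so in the 3.076 g combustion sample mol Br = 0.022701 mol
Divide by the smallest (0.022701 mol): C 4.000, H 7.502, Br 1.000
Multiplying each by 2 gives whole numbers: C 8.00, H 15.00, Br 2.00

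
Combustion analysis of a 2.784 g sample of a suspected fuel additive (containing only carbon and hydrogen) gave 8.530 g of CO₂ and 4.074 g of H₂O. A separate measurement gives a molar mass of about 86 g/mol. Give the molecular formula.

mol C = 8.530 g CO₂ ÷ 44.009 g/mol = 0.19382 mol
mol H = 2 × 4.074 g H₂O ÷ 18.015 g/mol = 0.45229 mol
Divide by the smallest (0.19382 mol): C 1.000, H 2.334
Multiplying each by 3 gives whole numbers: C 3.00, H 7.00
Empirical formula: C3H7
Empirical-formula mass = 43.09 g/mol; 86 ÷ 43.09 ≈ 2, so the molecular formula is C6H14.

C6H14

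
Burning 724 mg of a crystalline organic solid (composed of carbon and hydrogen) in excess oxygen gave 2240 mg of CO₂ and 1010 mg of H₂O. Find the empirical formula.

mol C = 2.24 g CO₂ ÷ 44.009 g/mol = 0.05090 mol
mol H = 2 × 1.01 g H₂O ÷ 18.015 g/mol = 0.1121 mol
Divide by the smallest (0.05090 mol): C 1.000, H 2.203
Multiplying each by 5 gives whole numbers: C 5.00, H 11.01

C5H11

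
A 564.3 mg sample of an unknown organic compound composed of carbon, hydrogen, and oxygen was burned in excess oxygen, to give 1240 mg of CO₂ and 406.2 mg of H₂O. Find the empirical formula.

mol C = 1.240 g CO₂ ÷ 44.009 g/mol = 0.028176 mol
mol H = 2 × 0.4062 g H₂O ÷ 18.015 g/mol = 0.045096 mol
mass O = 0.5643 − (0.33842 + 0.045457) = 0.18042 g → mol O = 0.18042 ÷ 15.999 = 0.011277 mol
Divide by the smallest (0.011277 mol): C 2.499, H 3.999, O 1.000
Multiplying each by 2 gives whole numbers: C 5.00, H 8.00, O 2.00

C5H8O2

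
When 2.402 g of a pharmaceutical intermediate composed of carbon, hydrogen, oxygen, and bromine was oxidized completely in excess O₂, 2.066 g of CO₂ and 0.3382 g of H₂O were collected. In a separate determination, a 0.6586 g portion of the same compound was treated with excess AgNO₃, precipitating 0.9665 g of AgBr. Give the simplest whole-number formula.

mol C = 2.066 g CO₂ ÷ 44.009 g/mol = 0.046945 mol
mol H = 2 × 0.3382 g H₂O ÷ 18.015 g/mol = 0.037546 mol
From the AgBr data: mol Br per gram of compound = (0.9665 ÷ 187.772) ÷ 0.6586 = 0.0078154 mol/g, so in the 2.402 g combustion sample mol Br = 0.018773 mol
mass O = 2.402 − (0.56386 + 0.037847 + 1.5000) = 0.30030 g → mol O = 0.30030 ÷ 15.999 = 0.018770 mol
Divide by the smallest (0.018770 mol): C 2.501, H 2.000, Br 1.000, O 1.000
Multiplying each by 2 gives whole numbers: C 5.00, H 4.00, Br 2.00, O 2.00

C5H4Br2O2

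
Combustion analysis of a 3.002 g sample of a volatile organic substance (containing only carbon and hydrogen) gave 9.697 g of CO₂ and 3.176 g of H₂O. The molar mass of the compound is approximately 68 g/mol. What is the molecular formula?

C5H8

mol C = 9.697 g CO₂ ÷ 44.009 g/mol = 0.22034 mol
mol H = 2 × 3.176 g H₂O ÷ 18.015 g/mol = 0.35260 mol
Divide by the smallest (0.22034 mol): C 1.000, H 1.600
Multiplying each by 5 gives whole numbers: C 5.00, H 8.00
Empirical formula: C5H8
Empirical-formula mass = 68.12 g/mol; 68 ÷ 68.12 ≈ 1, so the molecular formula is C5H8.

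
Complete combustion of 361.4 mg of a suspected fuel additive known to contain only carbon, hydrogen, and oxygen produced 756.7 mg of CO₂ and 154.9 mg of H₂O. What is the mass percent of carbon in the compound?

57.14%

mol C = 0.7567 g CO₂ ÷ 44.009 g/mol = 0.017194 mol
mol H = 2 × 0.1549 g H₂O ÷ 18.015 g/mol = 0.017197 mol
mass O = 0.3614 − (0.20652 + 0.017334) = 0.13755 g → mol O = 0.13755 ÷ 15.999 = 0.0085972 mol
mass % C = 0.20652 g ÷ 0.3614 g × 100%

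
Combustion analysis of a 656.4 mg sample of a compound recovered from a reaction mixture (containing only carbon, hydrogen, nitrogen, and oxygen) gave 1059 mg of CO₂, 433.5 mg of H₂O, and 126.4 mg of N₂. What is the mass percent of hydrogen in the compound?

7.39%

mol C = 1.059 g CO₂ ÷ 44.009 g/mol = 0.024063 mol
mol H = 2 × 0.4335 g H₂O ÷ 18.015 g/mol = 0.048127 mol
mol N = 2 × 0.1264 g N₂ ÷ 28.014 g/mol = 0.0090241 mol
mass O = 0.6564 − (0.28902 + 0.048512 + 0.12640) = 0.19246 g → mol O = 0.19246 ÷ 15.999 = 0.012030 mol
mass % H = 0.048512 g ÷ 0.6564 g × 100%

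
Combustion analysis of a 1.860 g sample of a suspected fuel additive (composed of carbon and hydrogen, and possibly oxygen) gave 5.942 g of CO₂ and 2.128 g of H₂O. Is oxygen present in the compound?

mol C = 5.942 g CO₂ ÷ 44.009 g/mol = 0.13502 mol
mol H = 2 × 2.128 g H₂O ÷ 18.015 g/mol = 0.23625 mol
C and H together account for 1.8598 g — essentially the entire 1.860 g sample — so the compound contains no oxygen.

no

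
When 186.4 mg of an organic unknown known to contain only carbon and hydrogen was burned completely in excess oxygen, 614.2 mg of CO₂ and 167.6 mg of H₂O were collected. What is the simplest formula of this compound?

C3H4

mol C = 0.6142 g CO₂ ÷ 44.009 g/mol = 0.013956 mol
mol H = 2 × 0.1676 g H₂O ÷ 18.015 g/mol = 0.018607 mol
Divide by the smallest (0.013956 mol): C 1.000, H 1.333
Multiplying each by 3 gives whole numbers: C 3.00, H 4.00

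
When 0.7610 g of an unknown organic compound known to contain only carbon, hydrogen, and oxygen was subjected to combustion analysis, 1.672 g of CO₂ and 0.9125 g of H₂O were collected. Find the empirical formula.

C3H8O

mol C = 1.672 g CO₂ ÷ 44.009 g/mol = 0.037992 mol
mol H = 2 × 0.9125 g H₂O ÷ 18.015 g/mol = 0.10130 mol
mass O = 0.7610 − (0.45632 + 0.10211) = 0.20256 g → mol O = 0.20256 ÷ 15.999 = 0.012661 mol
Divide by the smallest (0.012661 mol): C 3.001, H 8.001, O 1.000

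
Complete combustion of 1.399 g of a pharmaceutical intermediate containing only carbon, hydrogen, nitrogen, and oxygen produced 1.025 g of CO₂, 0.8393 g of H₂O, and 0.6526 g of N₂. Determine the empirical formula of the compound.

CH4N2O

mol C = 1.025 g CO₂ ÷ 44.009 g/mol = 0.023291 mol
mol H = 2 × 0.8393 g H₂O ÷ 18.015 g/mol = 0.093178 mol
mol N = 2 × 0.6526 g N₂ ÷ 28.014 g/mol = 0.046591 mol
mass O = 1.399 − (0.27974 + 0.093923 + 0.65260) = 0.37273 g → mol O = 0.37273 ÷ 15.999 = 0.023297 mol
Divide by the smallest (0.023291 mol): C 1.000, H 4.001, N 2.000, O 1.000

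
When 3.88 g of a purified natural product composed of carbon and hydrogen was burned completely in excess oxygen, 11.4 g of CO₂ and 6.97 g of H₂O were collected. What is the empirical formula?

CH3

mol C = 11.4 g CO₂ ÷ 44.009 g/mol = 0.2590 mol
mol H = 2 × 6.97 g H₂O ÷ 18.015 g/mol = 0.7738 mol
Divide by the smallest (0.2590 mol): C 1.000, H 2.987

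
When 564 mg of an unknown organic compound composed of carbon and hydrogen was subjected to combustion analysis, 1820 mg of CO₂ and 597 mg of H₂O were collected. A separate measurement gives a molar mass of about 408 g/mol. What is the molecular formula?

mol C = 1.82 g CO₂ ÷ 44.009 g/mol = 0.04136 mol
mol H = 2 × 0.597 g H₂O ÷ 18.015 g/mol = 0.06628 mol
Divide by the smallest (0.04136 mol): C 1.000, H 1.603
Multiplying each by 5 gives whole numbers: C 5.00, H 8.01
Empirical formula: C5H8
Empirical-formula mass = 68.12 g/mol; 408 ÷ 68.12 ≈ 6, so the molecular formula is C30H48.

C30H48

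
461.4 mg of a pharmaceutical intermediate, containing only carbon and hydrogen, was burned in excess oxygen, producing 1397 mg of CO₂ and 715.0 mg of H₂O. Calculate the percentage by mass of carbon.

mol C = 1.397 g CO₂ ÷ 44.009 g/mol = 0.031744 mol
mol H = 2 × 0.7150 g H₂O ÷ 18.015 g/mol = 0.079378 mol
mass % C = 0.38127 g ÷ 0.4614 g × 100%

82.63%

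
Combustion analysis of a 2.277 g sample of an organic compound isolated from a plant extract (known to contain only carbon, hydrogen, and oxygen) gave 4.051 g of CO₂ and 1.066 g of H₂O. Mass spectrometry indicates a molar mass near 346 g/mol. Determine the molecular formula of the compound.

mol C = 4.051 g CO₂ ÷ 44.009 g/mol = 0.092049 mol
mol H = 2 × 1.066 g H₂O ÷ 18.015 g/mol = 0.11835 mol
mass O = 2.277 − (1.1056 + 0.11929) = 1.0521 g → mol O = 1.0521 ÷ 15.999 = 0.065761 mol
Divide by the smallest (0.065761 mol): C 1.400, H 1.800, O 1.000
Multiplying each by 5 gives whole numbers: C 7.00, H 9.00, O 5.00
Empirical formula: C7H9O5
Empirical-formula mass = 173.14 g/mol; 346 ÷ 173.14 ≈ 2, so the molecular formula is C14H18O10.

C14H18O10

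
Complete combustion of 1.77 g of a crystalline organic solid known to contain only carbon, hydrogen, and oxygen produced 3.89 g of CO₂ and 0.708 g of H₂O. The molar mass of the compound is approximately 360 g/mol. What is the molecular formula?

mol C = 3.89 g CO₂ ÷ 44.009 g/mol = 0.08839 mol
mol H = 2 × 0.708 g H₂O ÷ 18.015 g/mol = 0.07860 mol
mass O = 1.77 − (1.062 + 0.07923) = 0.6291 g → mol O = 0.6291 ÷ 15.999 = 0.03932 mol
Divide by the smallest (0.03932 mol): C 2.248, H 1.999, O 1.000
Multiplying each by 4 gives whole numbers: C 8.99, H 8.00, O 4.00
Empirical formula: C9H8O4
Empirical-formula mass = 180.16 g/mol; 360 ÷ 180.16 ≈ 2, so the molecular formula is C18H16O8.

C18H16O8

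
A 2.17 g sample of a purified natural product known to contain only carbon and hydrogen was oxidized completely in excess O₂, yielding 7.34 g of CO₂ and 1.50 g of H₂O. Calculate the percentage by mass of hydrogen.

7.7%

mol C = 7.34 g CO₂ ÷ 44.009 g/mol = 0.1668 mol
mol H = 2 × 1.50 g H₂O ÷ 18.015 g/mol = 0.1665 mol
mass % H = 0.1679 g ÷ 2.17 g × 100%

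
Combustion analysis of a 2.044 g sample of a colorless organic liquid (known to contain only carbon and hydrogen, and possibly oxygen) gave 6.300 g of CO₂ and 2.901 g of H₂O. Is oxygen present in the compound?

no

mol C = 6.300 g CO₂ ÷ 44.009 g/mol = 0.14315 mol
mol H = 2 × 2.901 g H₂O ÷ 18.015 g/mol = 0.32206 mol
C and H together account for 2.0440 g — essentially the entire 2.044 g sample — so the compound contains no oxygen.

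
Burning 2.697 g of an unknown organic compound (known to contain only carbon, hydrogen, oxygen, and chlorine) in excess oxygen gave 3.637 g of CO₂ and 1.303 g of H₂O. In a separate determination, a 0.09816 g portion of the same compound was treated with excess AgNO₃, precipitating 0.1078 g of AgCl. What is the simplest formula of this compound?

C8H14Cl2O5

mol C = 3.637 g CO₂ ÷ 44.009 g/mol = 0.082642 mol
mol H = 2 × 1.303 g H₂O ÷ 18.015 g/mol = 0.14466 mol
From the AgCl data: mol Cl per gram of compound = (0.1078 ÷ 143.318) ÷ 0.09816 = 0.0076627 mol/g, so in the 2.697 g combustion sample mol Cl = 0.020666 mol
mass O = 2.697 − (0.99262 + 0.14581 + 0.73262) = 0.82595 g → mol O = 0.82595 ÷ 15.999 = 0.051625 mol
Divide by the smallest (0.020666 mol): C 3.999, H 7.000, Cl 1.000, O 2.498
Multiplying each by 2 gives whole numbers: C 8.00, H 14.00, Cl 2.00, O 5.00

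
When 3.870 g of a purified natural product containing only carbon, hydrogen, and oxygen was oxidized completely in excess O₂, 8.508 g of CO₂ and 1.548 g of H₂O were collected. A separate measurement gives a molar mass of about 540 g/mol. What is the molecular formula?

mol C = 8.508 g CO₂ ÷ 44.009 g/mol = 0.19332 mol
mol H = 2 × 1.548 g H₂O ÷ 18.015 g/mol = 0.17186 mol
mass O = 3.870 − (2.3220 + 0.17323) = 1.3748 g → mol O = 1.3748 ÷ 15.999 = 0.085927 mol
Divide by the smallest (0.085927 mol): C 2.250, H 2.000, O 1.000
Multiplying each by 4 gives whole numbers: C 9.00, H 8.00, O 4.00
Empirical formula: C9H8O4
Empirical-formula mass = 180.16 g/mol; 540 ÷ 180.16 ≈ 3, so the molecular formula is C27H24O12.

C27H24O12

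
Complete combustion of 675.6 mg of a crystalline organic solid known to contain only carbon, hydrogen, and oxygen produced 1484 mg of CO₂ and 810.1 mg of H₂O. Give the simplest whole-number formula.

mol C = 1.484 g CO₂ ÷ 44.009 g/mol = 0.033720 mol
mol H = 2 × 0.8101 g H₂O ÷ 18.015 g/mol = 0.089936 mol
mass O = 0.6756 − (0.40502 + 0.090656) = 0.17993 g → mol O = 0.17993 ÷ 15.999 = 0.011246 mol
Divide by the smallest (0.011246 mol): C 2.998, H 7.997, O 1.000

C3H8O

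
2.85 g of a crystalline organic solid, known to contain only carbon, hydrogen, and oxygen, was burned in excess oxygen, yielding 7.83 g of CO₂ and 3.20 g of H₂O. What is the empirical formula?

C8H16O

mol C = 7.83 g CO₂ ÷ 44.009 g/mol = 0.1779 mol
mol H = 2 × 3.20 g H₂O ÷ 18.015 g/mol = 0.3553 mol
mass O = 2.85 − (2.137 + 0.3581) = 0.3549 g → mol O = 0.3549 ÷ 15.999 = 0.02218 mol
Divide by the smallest (0.02218 mol): C 8.020, H 16.014, O 1.000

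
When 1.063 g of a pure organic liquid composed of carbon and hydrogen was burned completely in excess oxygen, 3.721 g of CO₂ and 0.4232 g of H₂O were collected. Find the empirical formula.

C9H5

mol C = 3.721 g CO₂ ÷ 44.009 g/mol = 0.084551 mol
mol H = 2 × 0.4232 g H₂O ÷ 18.015 g/mol = 0.046983 mol
Divide by the smallest (0.046983 mol): C 1.800, H 1.000
Multiplying each by 5 gives whole numbers: C 9.00, H 5.00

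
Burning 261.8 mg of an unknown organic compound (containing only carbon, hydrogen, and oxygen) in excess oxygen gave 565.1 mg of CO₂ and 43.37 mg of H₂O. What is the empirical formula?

C8H3O4

mol C = 0.5651 g CO₂ ÷ 44.009 g/mol = 0.012841 mol
mol H = 2 × 0.04337 g H₂O ÷ 18.015 g/mol = 0.0048149 mol
mass O = 0.2618 − (0.15423 + 0.0048534) = 0.10272 g → mol O = 0.10272 ÷ 15.999 = 0.0064203 mol
Divide by the smallest (0.0048149 mol): C 2.667, H 1.000, O 1.333
Multiplying each by 3 gives whole numbers: C 8.00, H 3.00, O 4.00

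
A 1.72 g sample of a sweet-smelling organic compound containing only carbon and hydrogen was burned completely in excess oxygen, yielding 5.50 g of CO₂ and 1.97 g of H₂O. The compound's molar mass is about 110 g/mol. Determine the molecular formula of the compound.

mol C = 5.50 g CO₂ ÷ 44.009 g/mol = 0.1250 mol
mol H = 2 × 1.97 g H₂O ÷ 18.015 g/mol = 0.2187 mol
Divide by the smallest (0.1250 mol): C 1.000, H 1.750
Multiplying each by 4 gives whole numbers: C 4.00, H 7.00
Empirical formula: C4H7
Empirical-formula mass = 55.10 g/mol; 110 ÷ 55.10 ≈ 2, so the molecular formula is C8H14.

C8H14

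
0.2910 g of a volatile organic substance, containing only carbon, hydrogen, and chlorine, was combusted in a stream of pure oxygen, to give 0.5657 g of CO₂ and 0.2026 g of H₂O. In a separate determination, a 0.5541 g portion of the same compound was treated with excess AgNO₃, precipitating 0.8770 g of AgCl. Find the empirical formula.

mol C = 0.5657 g CO₂ ÷ 44.009 g/mol = 0.012854 mol
mol H = 2 × 0.2026 g H₂O ÷ 18.015 g/mol = 0.022492 mol
From the AgCl data: mol Cl per gram of compound = (0.8770 ÷ 143.318) ÷ 0.5541 = 0.011044 mol/g, so in the 0.2910 g combustion sample mol Cl = 0.0032137 mol
Divide by the smallest (0.0032137 mol): C 4.000, H 6.999, Cl 1.000

C4H7Cl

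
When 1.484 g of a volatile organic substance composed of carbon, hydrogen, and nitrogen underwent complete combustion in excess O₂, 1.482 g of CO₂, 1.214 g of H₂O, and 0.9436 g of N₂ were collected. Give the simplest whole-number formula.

mol C = 1.482 g CO₂ ÷ 44.009 g/mol = 0.033675 mol
mol H = 2 × 1.214 g H₂O ÷ 18.015 g/mol = 0.13478 mol
mol N = 2 × 0.9436 g N₂ ÷ 28.014 g/mol = 0.067366 mol
Divide by the smallest (0.033675 mol): C 1.000, H 4.002, N 2.000

CH4N2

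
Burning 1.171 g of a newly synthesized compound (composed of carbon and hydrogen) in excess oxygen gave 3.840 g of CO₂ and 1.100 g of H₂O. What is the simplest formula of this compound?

C5H7

mol C = 3.840 g CO₂ ÷ 44.009 g/mol = 0.087255 mol
mol H = 2 × 1.100 g H₂O ÷ 18.015 g/mol = 0.12212 mol
Divide by the smallest (0.087255 mol): C 1.000, H 1.400
Multiplying each by 5 gives whole numbers: C 5.00, H 7.00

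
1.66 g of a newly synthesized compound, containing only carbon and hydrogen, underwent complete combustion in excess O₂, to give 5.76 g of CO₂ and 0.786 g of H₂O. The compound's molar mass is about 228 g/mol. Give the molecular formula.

mol C = 5.76 g CO₂ ÷ 44.009 g/mol = 0.1309 mol
mol H = 2 × 0.786 g H₂O ÷ 18.015 g/mol = 0.08726 mol
Divide by the smallest (0.08726 mol): C 1.500, H 1.000
Multiplying each by 2 gives whole numbers: C 3.00, H 2.00
Empirical formula: C3H2
Empirical-formula mass = 38.05 g/mol; 228 ÷ 38.05 ≈ 6, so the molecular formula is C18H12.

C18H12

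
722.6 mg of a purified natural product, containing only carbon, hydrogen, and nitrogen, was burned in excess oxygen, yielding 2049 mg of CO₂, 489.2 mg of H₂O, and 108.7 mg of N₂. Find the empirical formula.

C6H7N

mol C = 2.049 g CO₂ ÷ 44.009 g/mol = 0.046559 mol
mol H = 2 × 0.4892 g H₂O ÷ 18.015 g/mol = 0.054310 mol
mol N = 2 × 0.1087 g N₂ ÷ 28.014 g/mol = 0.0077604 mol
Divide by the smallest (0.0077604 mol): C 6.000, H 6.998, N 1.000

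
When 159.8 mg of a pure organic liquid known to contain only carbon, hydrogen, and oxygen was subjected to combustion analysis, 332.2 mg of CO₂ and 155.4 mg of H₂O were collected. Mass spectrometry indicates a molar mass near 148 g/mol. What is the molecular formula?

mol C = 0.3322 g CO₂ ÷ 44.009 g/mol = 0.0075485 mol
mol H = 2 × 0.1554 g H₂O ÷ 18.015 g/mol = 0.017252 mol
mass O = 0.1598 − (0.090665 + 0.017390) = 0.051745 g → mol O = 0.051745 ÷ 15.999 = 0.0032343 mol
Divide by the smallest (0.0032343 mol): C 2.334, H 5.334, O 1.000
Multiplying each by 3 gives whole numbers: C 7.00, H 16.00, O 3.00
Empirical formula: C7H16O3
Empirical-formula mass = 148.20 g/mol; 148 ÷ 148.20 ≈ 1, so the molecular formula is C7H16O3.

C7H16O3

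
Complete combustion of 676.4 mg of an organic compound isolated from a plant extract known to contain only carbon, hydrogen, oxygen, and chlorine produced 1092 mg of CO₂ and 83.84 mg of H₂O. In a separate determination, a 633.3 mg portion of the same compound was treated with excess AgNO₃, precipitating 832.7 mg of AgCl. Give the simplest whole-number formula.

C8H3Cl2O3

mol C = 1.092 g CO₂ ÷ 44.009 g/mol = 0.024813 mol
mol H = 2 × 0.08384 g H₂O ÷ 18.015 g/mol = 0.0093078 mol
From the AgCl data: mol Cl per gram of compound = (0.8327 ÷ 143.318) ÷ 0.6333 = 0.0091744 mol/g, so in the 0.6764 g combustion sample mol Cl = 0.0062056 mol
mass O = 0.6764 − (0.29803 + 0.0093823 + 0.21999) = 0.14900 g → mol O = 0.14900 ÷ 15.999 = 0.0093131 mol
Divide by the smallest (0.0062056 mol): C 3.999, H 1.500, Cl 1.000, O 1.501
Multiplying each by 2 gives whole numbers: C 8.00, H 3.00, Cl 2.00, O 3.00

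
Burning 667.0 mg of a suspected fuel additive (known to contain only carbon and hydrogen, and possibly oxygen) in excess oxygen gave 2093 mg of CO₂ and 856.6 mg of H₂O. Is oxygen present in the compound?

mol C = 2.093 g CO₂ ÷ 44.009 g/mol = 0.047558 mol
mol H = 2 × 0.8566 g H₂O ÷ 18.015 g/mol = 0.095099 mol
C and H together account for 0.66708 g — essentially the entire 0.6670 g sample — so the compound contains no oxygen.

no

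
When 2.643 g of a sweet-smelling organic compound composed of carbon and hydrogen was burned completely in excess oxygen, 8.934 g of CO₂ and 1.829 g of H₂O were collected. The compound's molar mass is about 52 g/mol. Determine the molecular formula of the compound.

mol C = 8.934 g CO₂ ÷ 44.009 g/mol = 0.20300 mol
mol H = 2 × 1.829 g H₂O ÷ 18.015 g/mol = 0.20305 mol
Divide by the smallest (0.20300 mol): C 1.000, H 1.000
Empirical formula: CH
Empirical-formula mass = 13.02 g/mol; 52 ÷ 13.02 ≈ 4, so the molecular formula is C4H4.

C4H4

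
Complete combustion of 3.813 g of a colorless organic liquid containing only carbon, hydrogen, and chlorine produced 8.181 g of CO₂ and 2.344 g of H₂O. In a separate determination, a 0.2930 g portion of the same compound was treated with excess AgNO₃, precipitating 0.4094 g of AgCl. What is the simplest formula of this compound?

mol C = 8.181 g CO₂ ÷ 44.009 g/mol = 0.18589 mol
mol H = 2 × 2.344 g H₂O ÷ 18.015 g/mol = 0.26023 mol
From the AgCl data: mol Cl per gram of compound = (0.4094 ÷ 143.318) ÷ 0.2930 = 0.0097494 mol/g, so in the 3.813 g combustion sample mol Cl = 0.037175 mol
Divide by the smallest (0.037175 mol): C 5.001, H 7.000, Cl 1.000

C5H7Cl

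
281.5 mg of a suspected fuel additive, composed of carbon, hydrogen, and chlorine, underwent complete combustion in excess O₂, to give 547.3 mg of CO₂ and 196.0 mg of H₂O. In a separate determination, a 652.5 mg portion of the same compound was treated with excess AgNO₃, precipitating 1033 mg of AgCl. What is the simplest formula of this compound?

mol C = 0.5473 g CO₂ ÷ 44.009 g/mol = 0.012436 mol
mol H = 2 × 0.1960 g H₂O ÷ 18.015 g/mol = 0.021760 mol
From the AgCl data: mol Cl per gram of compound = (1.033 ÷ 143.318) ÷ 0.6525 = 0.011046 mol/g, so in the 0.2815 g combustion sample mol Cl = 0.0031095 mol
Divide by the smallest (0.0031095 mol): C 3.999, H 6.998, Cl 1.000

C4H7Cl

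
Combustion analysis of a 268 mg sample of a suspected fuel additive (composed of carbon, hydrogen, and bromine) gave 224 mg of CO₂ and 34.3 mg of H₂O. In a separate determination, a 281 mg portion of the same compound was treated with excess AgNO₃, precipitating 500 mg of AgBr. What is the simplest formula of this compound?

mol C = 0.224 g CO₂ ÷ 44.009 g/mol = 0.005090 mol
mol H = 2 × 0.0343 g H₂O ÷ 18.015 g/mol = 0.003808 mol
From the AgBr data: mol Br per gram of compound = (0.500 ÷ 187.772) ÷ 0.281 = 0.009476 mol/g, so in the 0.268 g combustion sample mol Br = 0.002540 mol
Divide by the smallest (0.002540 mol): C 2.004, H 1.499, Br 1.000
Multiplying each by 2 gives whole numbers: C 4.01, H 3.00, Br 2.00

C4H3Br2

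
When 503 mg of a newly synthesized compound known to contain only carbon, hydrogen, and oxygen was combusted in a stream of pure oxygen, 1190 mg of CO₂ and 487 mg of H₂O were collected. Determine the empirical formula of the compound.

mol C = 1.19 g CO₂ ÷ 44.009 g/mol = 0.02704 mol
mol H = 2 × 0.487 g H₂O ÷ 18.015 g/mol = 0.05407 mol
mass O = 0.503 − (0.3248 + 0.05450) = 0.1237 g → mol O = 0.1237 ÷ 15.999 = 0.007733 mol
Divide by the smallest (0.007733 mol): C 3.497, H 6.991, O 1.000
Multiplying each by 2 gives whole numbers: C 6.99, H 13.98, O 2.00

C7H14O2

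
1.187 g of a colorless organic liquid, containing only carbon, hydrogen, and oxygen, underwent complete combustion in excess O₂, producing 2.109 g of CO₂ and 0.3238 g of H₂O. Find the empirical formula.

C4H3O3

mol C = 2.109 g CO₂ ÷ 44.009 g/mol = 0.047922 mol
mol H = 2 × 0.3238 g H₂O ÷ 18.015 g/mol = 0.035948 mol
mass O = 1.187 − (0.57559 + 0.036235) = 0.57517 g → mol O = 0.57517 ÷ 15.999 = 0.035951 mol
Divide by the smallest (0.035948 mol): C 1.333, H 1.000, O 1.000
Multiplying each by 3 gives whole numbers: C 4.00, H 3.00, O 3.00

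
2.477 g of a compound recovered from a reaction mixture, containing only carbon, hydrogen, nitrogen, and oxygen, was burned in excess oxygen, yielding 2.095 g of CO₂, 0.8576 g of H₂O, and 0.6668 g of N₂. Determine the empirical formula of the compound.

mol C = 2.095 g CO₂ ÷ 44.009 g/mol = 0.047604 mol
mol H = 2 × 0.8576 g H₂O ÷ 18.015 g/mol = 0.095210 mol
mol N = 2 × 0.6668 g N₂ ÷ 28.014 g/mol = 0.047605 mol
mass O = 2.477 − (0.57177 + 0.095971 + 0.66680) = 1.1425 g → mol O = 1.1425 ÷ 15.999 = 0.071408 mol
Divide by the smallest (0.047604 mol): C 1.000, H 2.000, N 1.000, O 1.500
Multiplying each by 2 gives whole numbers: C 2.00, H 4.00, N 2.00, O 3.00

C2H4N2O3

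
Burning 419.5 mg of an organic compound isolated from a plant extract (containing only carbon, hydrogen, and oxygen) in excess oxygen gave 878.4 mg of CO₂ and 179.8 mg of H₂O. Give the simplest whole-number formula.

C2H2O

mol C = 0.8784 g CO₂ ÷ 44.009 g/mol = 0.019960 mol
mol H = 2 × 0.1798 g H₂O ÷ 18.015 g/mol = 0.019961 mol
mass O = 0.4195 − (0.23973 + 0.020121) = 0.15964 g → mol O = 0.15964 ÷ 15.999 = 0.0099784 mol
Divide by the smallest (0.0099784 mol): C 2.000, H 2.000, O 1.000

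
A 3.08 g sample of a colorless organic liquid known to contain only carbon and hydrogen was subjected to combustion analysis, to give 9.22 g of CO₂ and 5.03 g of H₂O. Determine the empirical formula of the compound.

C3H8

mol C = 9.22 g CO₂ ÷ 44.009 g/mol = 0.2095 mol
mol H = 2 × 5.03 g H₂O ÷ 18.015 g/mol = 0.5584 mol
Divide by the smallest (0.2095 mol): C 1.000, H 2.665
Multiplying each by 3 gives whole numbers: C 3.00, H 8.00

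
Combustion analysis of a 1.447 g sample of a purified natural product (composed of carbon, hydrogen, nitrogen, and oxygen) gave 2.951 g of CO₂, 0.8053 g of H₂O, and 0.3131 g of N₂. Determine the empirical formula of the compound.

mol C = 2.951 g CO₂ ÷ 44.009 g/mol = 0.067054 mol
mol H = 2 × 0.8053 g H₂O ÷ 18.015 g/mol = 0.089403 mol
mol N = 2 × 0.3131 g N₂ ÷ 28.014 g/mol = 0.022353 mol
mass O = 1.447 − (0.80539 + 0.090119 + 0.31310) = 0.23839 g → mol O = 0.23839 ÷ 15.999 = 0.014900 mol
Divide by the smallest (0.014900 mol): C 4.500, H 6.000, N 1.500, O 1.000
Multiplying each by 2 gives whole numbers: C 9.00, H 12.00, N 3.00, O 2.00

C9H12N3O2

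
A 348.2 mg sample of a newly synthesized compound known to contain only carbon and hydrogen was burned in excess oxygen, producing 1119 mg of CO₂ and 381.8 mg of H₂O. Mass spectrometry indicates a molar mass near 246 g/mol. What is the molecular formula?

C18H30

mol C = 1.119 g CO₂ ÷ 44.009 g/mol = 0.025427 mol
mol H = 2 × 0.3818 g H₂O ÷ 18.015 g/mol = 0.042387 mol
Divide by the smallest (0.025427 mol): C 1.000, H 1.667
Multiplying each by 3 gives whole numbers: C 3.00, H 5.00
Empirical formula: C3H5
Empirical-formula mass = 41.07 g/mol; 246 ÷ 41.07 ≈ 6, so the molecular formula is C18H30.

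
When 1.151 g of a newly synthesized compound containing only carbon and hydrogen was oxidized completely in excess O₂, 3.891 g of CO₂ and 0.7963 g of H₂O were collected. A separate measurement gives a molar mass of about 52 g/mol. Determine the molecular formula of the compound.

C4H4

mol C = 3.891 g CO₂ ÷ 44.009 g/mol = 0.088414 mol
mol H = 2 × 0.7963 g H₂O ÷ 18.015 g/mol = 0.088404 mol
Divide by the smallest (0.088404 mol): C 1.000, H 1.000
Empirical formula: CH
Empirical-formula mass = 13.02 g/mol; 52 ÷ 13.02 ≈ 4, so the molecular formula is C4H4.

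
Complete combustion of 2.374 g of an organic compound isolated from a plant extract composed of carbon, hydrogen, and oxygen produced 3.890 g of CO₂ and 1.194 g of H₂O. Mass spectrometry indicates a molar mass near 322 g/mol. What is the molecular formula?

mol C = 3.890 g CO₂ ÷ 44.009 g/mol = 0.088391 mol
mol H = 2 × 1.194 g H₂O ÷ 18.015 g/mol = 0.13256 mol
mass O = 2.374 − (1.0617 + 0.13362) = 1.1787 g → mol O = 1.1787 ÷ 15.999 = 0.073675 mol
Divide by the smallest (0.073675 mol): C 1.200, H 1.799, O 1.000
Multiplying each by 5 gives whole numbers: C 6.00, H 9.00, O 5.00
Empirical formula: C6H9O5
Empirical-formula mass = 161.13 g/mol; 322 ÷ 161.13 ≈ 2, so the molecular formula is C12H18O10.

C12H18O10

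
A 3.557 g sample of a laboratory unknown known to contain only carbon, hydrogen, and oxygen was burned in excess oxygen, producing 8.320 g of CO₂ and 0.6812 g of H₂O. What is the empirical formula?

C5H2O2

mol C = 8.320 g CO₂ ÷ 44.009 g/mol = 0.18905 mol
mol H = 2 × 0.6812 g H₂O ÷ 18.015 g/mol = 0.075626 mol
mass O = 3.557 − (2.2707 + 0.076231) = 1.2101 g → mol O = 1.2101 ÷ 15.999 = 0.075634 mol
Divide by the smallest (0.075626 mol): C 2.500, H 1.000, O 1.000
Multiplying each by 2 gives whole numbers: C 5.00, H 2.00, O 2.00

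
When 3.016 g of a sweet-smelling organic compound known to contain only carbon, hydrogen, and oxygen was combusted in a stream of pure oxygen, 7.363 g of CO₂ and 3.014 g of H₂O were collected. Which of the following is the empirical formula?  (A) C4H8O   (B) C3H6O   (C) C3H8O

mol C = 7.363 g CO₂ ÷ 44.009 g/mol = 0.16731 mol
mol H = 2 × 3.014 g H₂O ÷ 18.015 g/mol = 0.33461 mol
mass O = 3.016 − (2.0095 + 0.33729) = 0.66919 g → mol O = 0.66919 ÷ 15.999 = 0.041827 mol
Divide by the smallest (0.041827 mol): C 4.000, H 8.000, O 1.000

(A) C4H8O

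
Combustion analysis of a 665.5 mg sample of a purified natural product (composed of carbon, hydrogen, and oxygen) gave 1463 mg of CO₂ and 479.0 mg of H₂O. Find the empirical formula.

C5H8O2

mol C = 1.463 g CO₂ ÷ 44.009 g/mol = 0.033243 mol
mol H = 2 × 0.4790 g H₂O ÷ 18.015 g/mol = 0.053178 mol
mass O = 0.6655 − (0.39928 + 0.053603) = 0.21261 g → mol O = 0.21261 ÷ 15.999 = 0.013289 mol
Divide by the smallest (0.013289 mol): C 2.502, H 4.002, O 1.000
Multiplying each by 2 gives whole numbers: C 5.00, H 8.00, O 2.00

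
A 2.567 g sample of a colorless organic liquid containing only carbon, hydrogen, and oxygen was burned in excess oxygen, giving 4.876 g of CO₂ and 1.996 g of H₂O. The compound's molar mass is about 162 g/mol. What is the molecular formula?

C7H14O4

mol C = 4.876 g CO₂ ÷ 44.009 g/mol = 0.11080 mol
mol H = 2 × 1.996 g H₂O ÷ 18.015 g/mol = 0.22159 mol
mass O = 2.567 − (1.3308 + 0.22337) = 1.0129 g → mol O = 1.0129 ÷ 15.999 = 0.063308 mol
Divide by the smallest (0.063308 mol): C 1.750, H 3.500, O 1.000
Multiplying each by 4 gives whole numbers: C 7.00, H 14.00, O 4.00
Empirical formula: C7H14O4
Empirical-formula mass = 162.19 g/mol; 162 ÷ 162.19 ≈ 1, so the molecular formula is C7H14O4.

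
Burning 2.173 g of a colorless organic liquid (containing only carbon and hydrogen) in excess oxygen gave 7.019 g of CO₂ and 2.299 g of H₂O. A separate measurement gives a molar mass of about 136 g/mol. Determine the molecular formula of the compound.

mol C = 7.019 g CO₂ ÷ 44.009 g/mol = 0.15949 mol
mol H = 2 × 2.299 g H₂O ÷ 18.015 g/mol = 0.25523 mol
Divide by the smallest (0.15949 mol): C 1.000, H 1.600
Multiplying each by 5 gives whole numbers: C 5.00, H 8.00
Empirical formula: C5H8
Empirical-formula mass = 68.12 g/mol; 136 ÷ 68.12 ≈ 2, so the molecular formula is C10H16.

C10H16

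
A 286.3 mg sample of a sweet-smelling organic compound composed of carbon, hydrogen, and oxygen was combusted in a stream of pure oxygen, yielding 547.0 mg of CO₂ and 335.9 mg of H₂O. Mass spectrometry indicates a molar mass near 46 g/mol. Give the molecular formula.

C2H6O

mol C = 0.5470 g CO₂ ÷ 44.009 g/mol = 0.012429 mol
mol H = 2 × 0.3359 g H₂O ÷ 18.015 g/mol = 0.037291 mol
mass O = 0.2863 − (0.14929 + 0.037589) = 0.099422 g → mol O = 0.099422 ÷ 15.999 = 0.0062143 mol
Divide by the smallest (0.0062143 mol): C 2.000, H 6.001, O 1.000
Empirical formula: C2H6O
Empirical-formula mass = 46.07 g/mol; 46 ÷ 46.07 ≈ 1, so the molecular formula is C2H6O.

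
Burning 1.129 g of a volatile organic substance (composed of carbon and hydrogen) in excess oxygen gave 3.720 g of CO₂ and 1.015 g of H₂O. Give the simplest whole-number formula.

C3H4

mol C = 3.720 g CO₂ ÷ 44.009 g/mol = 0.084528 mol
mol H = 2 × 1.015 g H₂O ÷ 18.015 g/mol = 0.11268 mol
Divide by the smallest (0.084528 mol): C 1.000, H 1.333
Multiplying each by 3 gives whole numbers: C 3.00, H 4.00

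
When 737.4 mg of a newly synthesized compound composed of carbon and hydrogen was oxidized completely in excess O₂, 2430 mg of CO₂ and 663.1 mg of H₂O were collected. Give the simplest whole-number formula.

mol C = 2.430 g CO₂ ÷ 44.009 g/mol = 0.055216 mol
mol H = 2 × 0.6631 g H₂O ÷ 18.015 g/mol = 0.073616 mol
Divide by the smallest (0.055216 mol): C 1.000, H 1.333
Multiplying each by 3 gives whole numbers: C 3.00, H 4.00

C3H4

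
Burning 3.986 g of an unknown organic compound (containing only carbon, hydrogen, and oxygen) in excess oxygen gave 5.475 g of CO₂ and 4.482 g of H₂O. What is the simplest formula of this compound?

CH4O

mol C = 5.475 g CO₂ ÷ 44.009 g/mol = 0.12441 mol
mol H = 2 × 4.482 g H₂O ÷ 18.015 g/mol = 0.49759 mol
mass O = 3.986 − (1.4942 + 0.50157) = 1.9902 g → mol O = 1.9902 ÷ 15.999 = 0.12439 mol
Divide by the smallest (0.12439 mol): C 1.000, H 4.000, O 1.000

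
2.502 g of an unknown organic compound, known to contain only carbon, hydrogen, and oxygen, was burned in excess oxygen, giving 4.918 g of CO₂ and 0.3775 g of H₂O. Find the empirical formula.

mol C = 4.918 g CO₂ ÷ 44.009 g/mol = 0.11175 mol
mol H = 2 × 0.3775 g H₂O ÷ 18.015 g/mol = 0.041910 mol
mass O = 2.502 − (1.3422 + 0.042245) = 1.1175 g → mol O = 1.1175 ÷ 15.999 = 0.069850 mol
Divide by the smallest (0.041910 mol): C 2.666, H 1.000, O 1.667
Multiplying each by 3 gives whole numbers: C 8.00, H 3.00, O 5.00

C8H3O5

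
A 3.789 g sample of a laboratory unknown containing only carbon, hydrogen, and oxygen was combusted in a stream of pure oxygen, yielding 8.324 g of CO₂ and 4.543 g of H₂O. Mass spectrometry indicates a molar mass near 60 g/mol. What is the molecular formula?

C3H8O

mol C = 8.324 g CO₂ ÷ 44.009 g/mol = 0.18914 mol
mol H = 2 × 4.543 g H₂O ÷ 18.015 g/mol = 0.50436 mol
mass O = 3.789 − (2.2718 + 0.50839) = 1.0088 g → mol O = 1.0088 ÷ 15.999 = 0.063055 mol
Divide by the smallest (0.063055 mol): C 3.000, H 7.999, O 1.000
Empirical formula: C3H8O
Empirical-formula mass = 60.10 g/mol; 60 ÷ 60.10 ≈ 1, so the molecular formula is C3H8O.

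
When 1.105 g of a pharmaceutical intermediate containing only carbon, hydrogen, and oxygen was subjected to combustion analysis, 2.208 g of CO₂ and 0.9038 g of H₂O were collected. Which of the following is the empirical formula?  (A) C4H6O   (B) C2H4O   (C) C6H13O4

mol C = 2.208 g CO₂ ÷ 44.009 g/mol = 0.050172 mol
mol H = 2 × 0.9038 g H₂O ÷ 18.015 g/mol = 0.10034 mol
mass O = 1.105 − (0.60261 + 0.10114) = 0.40125 g → mol O = 0.40125 ÷ 15.999 = 0.025080 mol
Divide by the smallest (0.025080 mol): C 2.000, H 4.001, O 1.000

(B) C2H4O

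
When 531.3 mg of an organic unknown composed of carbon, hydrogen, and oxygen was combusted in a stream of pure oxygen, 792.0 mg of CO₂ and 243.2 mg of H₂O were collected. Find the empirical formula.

C2H3O2

mol C = 0.7920 g CO₂ ÷ 44.009 g/mol = 0.017996 mol
mol H = 2 × 0.2432 g H₂O ÷ 18.015 g/mol = 0.027000 mol
mass O = 0.5313 − (0.21615 + 0.027216) = 0.28793 g → mol O = 0.28793 ÷ 15.999 = 0.017997 mol
Divide by the smallest (0.017996 mol): C 1.000, H 1.500, O 1.000
Multiplying each by 2 gives whole numbers: C 2.00, H 3.00, O 2.00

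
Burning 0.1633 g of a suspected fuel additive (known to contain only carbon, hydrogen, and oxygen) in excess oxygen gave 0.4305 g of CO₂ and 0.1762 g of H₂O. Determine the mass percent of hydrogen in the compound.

mol C = 0.4305 g CO₂ ÷ 44.009 g/mol = 0.0097821 mol
mol H = 2 × 0.1762 g H₂O ÷ 18.015 g/mol = 0.019561 mol
mass O = 0.1633 − (0.11749 + 0.019718) = 0.026089 g → mol O = 0.026089 ÷ 15.999 = 0.0016307 mol
mass % H = 0.019718 g ÷ 0.1633 g × 100%

12.07%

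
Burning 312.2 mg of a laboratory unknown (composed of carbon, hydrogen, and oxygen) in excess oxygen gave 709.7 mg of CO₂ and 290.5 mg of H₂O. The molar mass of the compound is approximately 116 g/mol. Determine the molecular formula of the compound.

C6H12O2

mol C = 0.7097 g CO₂ ÷ 44.009 g/mol = 0.016126 mol
mol H = 2 × 0.2905 g H₂O ÷ 18.015 g/mol = 0.032251 mol
mass O = 0.3122 − (0.19369 + 0.032509) = 0.085999 g → mol O = 0.085999 ÷ 15.999 = 0.0053753 mol
Divide by the smallest (0.0053753 mol): C 3.000, H 6.000, O 1.000
Empirical formula: C3H6O
Empirical-formula mass = 58.08 g/mol; 116 ÷ 58.08 ≈ 2, so the molecular formula is C6H12O2.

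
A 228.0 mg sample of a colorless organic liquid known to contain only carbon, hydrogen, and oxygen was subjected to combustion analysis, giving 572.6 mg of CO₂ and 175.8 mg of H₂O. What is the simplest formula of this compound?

C4H6O

mol C = 0.5726 g CO₂ ÷ 44.009 g/mol = 0.013011 mol
mol H = 2 × 0.1758 g H₂O ÷ 18.015 g/mol = 0.019517 mol
mass O = 0.2280 − (0.15627 + 0.019673) = 0.052052 g → mol O = 0.052052 ÷ 15.999 = 0.0032535 mol
Divide by the smallest (0.0032535 mol): C 3.999, H 5.999, O 1.000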